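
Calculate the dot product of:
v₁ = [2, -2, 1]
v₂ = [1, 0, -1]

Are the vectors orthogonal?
1, No

The dot product is the sum of products of corresponding components.
v₁·v₂ = (2)*(1) + (-2)*(0) + (1)*(-1) = 2 + 0 - 1 = 1.
Two vectors are orthogonal iff their dot product is 0; here the dot product is 1, so the vectors are not orthogonal.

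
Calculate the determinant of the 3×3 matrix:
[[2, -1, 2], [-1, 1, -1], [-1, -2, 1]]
2

Expansion along first row:
det = 2·det([[1,-1],[-2,1]]) - -1·det([[-1,-1],[-1,1]]) + 2·det([[-1,1],[-1,-2]])
    = 2·(1·1 - -1·-2) - -1·(-1·1 - -1·-1) + 2·(-1·-2 - 1·-1)
    = 2·-1 - -1·-2 + 2·3
    = -2 + -2 + 6 = 2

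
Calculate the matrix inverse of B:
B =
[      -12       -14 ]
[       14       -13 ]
det(B) = 352
B⁻¹ =
[  -13/352     7/176 ]
[   -7/176     -3/88 ]

For a 2×2 matrix B = [[a, b], [c, d]] with det(B) ≠ 0, B⁻¹ = (1/det(B)) * [[d, -b], [-c, a]].
det(B) = (-12)*(-13) - (-14)*(14) = 156 + 196 = 352.
B⁻¹ = (1/352) * [[-13, 14], [-14, -12]].
Dividing each entry by 352 and reducing:
B⁻¹ =
[  -13/352     7/176 ]
[   -7/176     -3/88 ]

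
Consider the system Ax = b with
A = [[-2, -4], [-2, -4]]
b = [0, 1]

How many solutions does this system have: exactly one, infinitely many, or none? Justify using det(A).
No solution

det(A) = (-2)*(-4) - (-4)*(-2) = 0, so A is singular.
The column space of A is span(column 1) = span([-2, -2]).
b = [0, 1] is not a scalar multiple of column 1, so b ∉ column space and the system is inconsistent — no solution.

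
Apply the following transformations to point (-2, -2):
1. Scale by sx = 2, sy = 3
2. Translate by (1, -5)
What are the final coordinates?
(-3, -11)

Step 1: Scale (-2, -2) by (sx, sy) = (2, 3) → (-4, -6)
Step 2: Translate by (1, -5) → (-3, -11)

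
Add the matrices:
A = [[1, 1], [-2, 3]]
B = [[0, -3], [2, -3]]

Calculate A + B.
[[1, -2], [0, 0]]

Add corresponding elements:
(1)+(0)=1
(1)+(-3)=-2
(-2)+(2)=0
(3)+(-3)=0
A + B = [[1, -2], [0, 0]]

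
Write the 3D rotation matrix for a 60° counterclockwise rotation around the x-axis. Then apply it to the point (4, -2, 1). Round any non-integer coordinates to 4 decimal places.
R = [[1, 0, 0], [0, 1/2, -√3/2], [0, √3/2, 1/2]]; R·(4, -2, 1) = (4.0000, -1.8660, -1.2321)

Rotation matrix for 60° around x-axis:
cos(60°) = 1/2, sin(60°) = √3/2
R = [[1, 0, 0], [0, 1/2, -√3/2], [0, √3/2, 1/2]]
Apply to (4, -2, 1): R·[4, -2, 1]ᵀ = (4.0000, -1.8660, -1.2321)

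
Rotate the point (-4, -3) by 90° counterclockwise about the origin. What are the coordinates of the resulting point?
(3, -4)

Rotation matrix R(θ) = [[cos θ, -sin θ], [sin θ, cos θ]]; for θ = 90°:
R = [[0, -1], [1, 0]]
Result: R × [-4, -3]ᵀ = [0·-4 + (-1)·-3, 1·-4 + (0)·-3]ᵀ = (3, -4)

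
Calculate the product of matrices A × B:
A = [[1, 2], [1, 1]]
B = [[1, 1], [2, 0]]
[[5, 1], [3, 1]]

Matrix multiplication:
C[0][0] = 1×1 + 2×2 = 5
C[0][1] = 1×1 + 2×0 = 1
C[1][0] = 1×1 + 1×2 = 3
C[1][1] = 1×1 + 1×0 = 1
Result: [[5, 1], [3, 1]]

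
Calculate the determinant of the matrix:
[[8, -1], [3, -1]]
-5

For a 2×2 matrix [[a, b], [c, d]], det = ad - bc
det = (8)(-1) - (-1)(3) = -8 - -3 = -5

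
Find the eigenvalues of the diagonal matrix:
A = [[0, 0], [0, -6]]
λ₁ = 0, λ₂ = -6

The characteristic polynomial of A is det(A - λI) = (0 - λ)(-6 - λ) = 0.
The roots are λ = 0 and λ = -6, so the eigenvalues are the diagonal entries.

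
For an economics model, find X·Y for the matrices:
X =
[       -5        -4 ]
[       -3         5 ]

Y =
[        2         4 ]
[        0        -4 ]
XY =
[      -10        -4 ]
[       -6       -32 ]

Matrix multiplication: (XY)[i][j] = sum over k of X[i][k] * Y[k][j].
  (XY)[0][0] = (-5)*(2) + (-4)*(0) = -10
  (XY)[0][1] = (-5)*(4) + (-4)*(-4) = -4
  (XY)[1][0] = (-3)*(2) + (5)*(0) = -6
  (XY)[1][1] = (-3)*(4) + (5)*(-4) = -32
XY =
[      -10        -4 ]
[       -6       -32 ]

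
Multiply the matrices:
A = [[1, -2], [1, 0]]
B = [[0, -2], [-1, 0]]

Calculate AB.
[[2, -2], [0, -2]]

Each entry (i,j) of AB = sum over k of A[i][k]*B[k][j].
(AB)[0][0] = (1)*(0) + (-2)*(-1) = 2
(AB)[0][1] = (1)*(-2) + (-2)*(0) = -2
(AB)[1][0] = (1)*(0) + (0)*(-1) = 0
(AB)[1][1] = (1)*(-2) + (0)*(0) = -2
AB = [[2, -2], [0, -2]]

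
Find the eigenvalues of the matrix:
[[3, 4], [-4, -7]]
λ = -5 and λ = 1

Characteristic equation: det(A - λI) = 0
λ² - (trace)λ + (det) = 0
λ² - (-4)λ + (-5) = 0
λ² + 4λ - 5 = 0
Solving: λ = -5, 1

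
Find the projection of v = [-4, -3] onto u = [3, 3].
[-7/2, -7/2]

The projection of v onto u is proj_u(v) = ((v·u) / (u·u)) · u.
v·u = (-4)*(3) + (-3)*(3) = -21.
u·u = (3)*(3) + (3)*(3) = 18.
coefficient = -21 / 18 = -7/6.
proj_u(v) = -7/6 · [3, 3] = [-7/2, -7/2].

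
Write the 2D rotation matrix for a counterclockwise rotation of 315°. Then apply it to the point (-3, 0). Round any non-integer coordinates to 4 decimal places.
R = [[√2/2, √2/2], [-√2/2, √2/2]]; R·(-3, 0) = (-2.1213, 2.1213)

Rotation matrix formula: R(θ) = [[cos θ, -sin θ], [sin θ, cos θ]]
For θ = 315°:
cos(315°) = √2/2
sin(315°) = -√2/2
R = [[√2/2, √2/2], [-√2/2, √2/2]]
Apply to (-3, 0): [√2/2·-3 + (√2/2)·0, -√2/2·-3 + √2/2·0] = (-2.1213, 2.1213)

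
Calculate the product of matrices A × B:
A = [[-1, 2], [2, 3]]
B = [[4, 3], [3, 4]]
[[2, 5], [17, 18]]

Matrix multiplication:
C[0][0] = -1×4 + 2×3 = 2
C[0][1] = -1×3 + 2×4 = 5
C[1][0] = 2×4 + 3×3 = 17
C[1][1] = 2×3 + 3×4 = 18
Result: [[2, 5], [17, 18]]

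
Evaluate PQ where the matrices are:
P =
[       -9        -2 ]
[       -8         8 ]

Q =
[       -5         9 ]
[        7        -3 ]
PQ =
[       31       -75 ]
[       96       -96 ]

Matrix multiplication: (PQ)[i][j] = sum over k of P[i][k] * Q[k][j].
  (PQ)[0][0] = (-9)*(-5) + (-2)*(7) = 31
  (PQ)[0][1] = (-9)*(9) + (-2)*(-3) = -75
  (PQ)[1][0] = (-8)*(-5) + (8)*(7) = 96
  (PQ)[1][1] = (-8)*(9) + (8)*(-3) = -96
PQ =
[       31       -75 ]
[       96       -96 ]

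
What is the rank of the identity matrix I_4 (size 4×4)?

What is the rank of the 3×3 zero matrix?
rank(I_4) = 4, rank(0) = 0

The identity I_4 has 4 columns that are the standard basis vectors e_1, …, e_4. These are linearly independent, so all 4 columns are pivots and rank(I_4) = 4.
The 3×3 zero matrix has every entry zero, so every row is the zero row and there are no pivots; rank(0) = 0.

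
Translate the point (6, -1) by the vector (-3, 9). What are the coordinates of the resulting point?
(3, 8)

Translation by (-3, 9):
x' = 6 + -3 = 3
y' = -1 + 9 = 8
Homogeneous matrix: [[1, 0, -3], [0, 1, 9], [0, 0, 1]]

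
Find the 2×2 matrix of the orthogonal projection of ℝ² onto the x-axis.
[[1, 0], [0, 0]]

The orthogonal projection onto the line spanned by a nonzero vector u = (a, b) has matrix P = (u uᵀ) / (uᵀ u) = (1/(a² + b²)) · [[a², ab], [ab, b²]].
Here u = (1, 0), so a² + b² = 1 + 0 = 1.
P = (1/1) · [[1, 0], [0, 0]] = [[1, 0], [0, 0]].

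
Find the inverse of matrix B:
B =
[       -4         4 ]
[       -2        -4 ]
det(B) = 24
B⁻¹ =
[     -1/6      -1/6 ]
[     1/12      -1/6 ]

For a 2×2 matrix B = [[a, b], [c, d]] with det(B) ≠ 0, B⁻¹ = (1/det(B)) * [[d, -b], [-c, a]].
det(B) = (-4)*(-4) - (4)*(-2) = 16 + 8 = 24.
B⁻¹ = (1/24) * [[-4, -4], [2, -4]].
Dividing each entry by 24 and reducing:
B⁻¹ =
[     -1/6      -1/6 ]
[     1/12      -1/6 ]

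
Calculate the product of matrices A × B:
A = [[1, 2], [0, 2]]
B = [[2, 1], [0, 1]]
[[2, 3], [0, 2]]

Matrix multiplication:
C[0][0] = 1×2 + 2×0 = 2
C[0][1] = 1×1 + 2×1 = 3
C[1][0] = 0×2 + 2×0 = 0
C[1][1] = 0×1 + 2×1 = 2
Result: [[2, 3], [0, 2]]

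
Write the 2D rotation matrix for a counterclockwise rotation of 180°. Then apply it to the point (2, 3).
R = [[-1, 0], [0, -1]]; R·(2, 3) = (-2, -3)

Rotation matrix formula: R(θ) = [[cos θ, -sin θ], [sin θ, cos θ]]
For θ = 180°:
cos(180°) = -1
sin(180°) = 0
R = [[-1, 0], [0, -1]]
Apply to (2, 3): [-1·2 + (0)·3, 0·2 + -1·3] = (-2, -3)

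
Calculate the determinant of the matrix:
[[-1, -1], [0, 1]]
-1

For a 2×2 matrix [[a, b], [c, d]], det = ad - bc
det = (-1)(1) - (-1)(0) = -1 - 0 = -1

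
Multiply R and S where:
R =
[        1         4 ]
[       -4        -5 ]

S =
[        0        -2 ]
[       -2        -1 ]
RS =
[       -8        -6 ]
[       10        13 ]

Matrix multiplication: (RS)[i][j] = sum over k of R[i][k] * S[k][j].
  (RS)[0][0] = (1)*(0) + (4)*(-2) = -8
  (RS)[0][1] = (1)*(-2) + (4)*(-1) = -6
  (RS)[1][0] = (-4)*(0) + (-5)*(-2) = 10
  (RS)[1][1] = (-4)*(-2) + (-5)*(-1) = 13
RS =
[       -8        -6 ]
[       10        13 ]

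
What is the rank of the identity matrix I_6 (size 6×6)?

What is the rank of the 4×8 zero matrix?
rank(I_6) = 6, rank(0) = 0

The identity I_6 has 6 columns that are the standard basis vectors e_1, …, e_6. These are linearly independent, so all 6 columns are pivots and rank(I_6) = 6.
The 4×8 zero matrix has every entry zero, so every row is the zero row and there are no pivots; rank(0) = 0.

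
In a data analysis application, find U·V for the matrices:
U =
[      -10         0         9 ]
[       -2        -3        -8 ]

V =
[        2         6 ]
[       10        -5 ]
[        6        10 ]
UV =
[       34        30 ]
[      -82       -77 ]

Matrix multiplication: (UV)[i][j] = sum over k of U[i][k] * V[k][j].
  (UV)[0][0] = (-10)*(2) + (0)*(10) + (9)*(6) = 34
  (UV)[0][1] = (-10)*(6) + (0)*(-5) + (9)*(10) = 30
  (UV)[1][0] = (-2)*(2) + (-3)*(10) + (-8)*(6) = -82
  (UV)[1][1] = (-2)*(6) + (-3)*(-5) + (-8)*(10) = -77
UV =
[       34        30 ]
[      -82       -77 ]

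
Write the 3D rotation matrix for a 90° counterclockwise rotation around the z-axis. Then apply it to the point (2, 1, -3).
R = [[0, -1, 0], [1, 0, 0], [0, 0, 1]]; R·(2, 1, -3) = (-1, 2, -3)

Rotation matrix for 90° around z-axis:
cos(90°) = 0, sin(90°) = 1
R = [[0, -1, 0], [1, 0, 0], [0, 0, 1]]
Apply to (2, 1, -3): R·[2, 1, -3]ᵀ = (-1, 2, -3)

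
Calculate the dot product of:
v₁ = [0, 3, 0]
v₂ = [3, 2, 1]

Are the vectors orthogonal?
6, No

The dot product is the sum of products of corresponding components.
v₁·v₂ = (0)*(3) + (3)*(2) + (0)*(1) = 0 + 6 + 0 = 6.
Two vectors are orthogonal iff their dot product is 0; here the dot product is 6, so the vectors are not orthogonal.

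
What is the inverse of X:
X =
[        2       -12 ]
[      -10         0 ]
det(X) = -120
X⁻¹ =
[        0     -1/10 ]
[    -1/12     -1/60 ]

For a 2×2 matrix X = [[a, b], [c, d]] with det(X) ≠ 0, X⁻¹ = (1/det(X)) * [[d, -b], [-c, a]].
det(X) = (2)*(0) - (-12)*(-10) = 0 - 120 = -120.
X⁻¹ = (1/-120) * [[0, 12], [10, 2]].
Dividing each entry by -120 and reducing:
X⁻¹ =
[        0     -1/10 ]
[    -1/12     -1/60 ]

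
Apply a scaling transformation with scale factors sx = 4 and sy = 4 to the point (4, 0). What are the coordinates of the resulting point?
(16, 0)

Scaling matrix:
[[4, 0], [0, 4]]
Result: (4 × 4, 0 × 4) = (16, 0)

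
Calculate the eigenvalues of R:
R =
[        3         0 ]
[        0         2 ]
λ = 2, 3

Solve det(R - λI) = 0. For a 2×2 matrix the characteristic equation is λ² - (trace)λ + det = 0.
trace(R) = a + d = 3 + 2 = 5.
det(R) = a*d - b*c = (3)*(2) - (0)*(0) = 6 - 0 = 6.
Characteristic equation: λ² - (5)λ + (6) = 0.
Discriminant = (5)² - 4*(6) = 25 - 24 = 1.
λ = (5 ± √1) / 2 = (5 ± 1) / 2 = 2, 3.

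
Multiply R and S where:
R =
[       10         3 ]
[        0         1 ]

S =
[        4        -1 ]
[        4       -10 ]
RS =
[       52       -40 ]
[        4       -10 ]

Matrix multiplication: (RS)[i][j] = sum over k of R[i][k] * S[k][j].
  (RS)[0][0] = (10)*(4) + (3)*(4) = 52
  (RS)[0][1] = (10)*(-1) + (3)*(-10) = -40
  (RS)[1][0] = (0)*(4) + (1)*(4) = 4
  (RS)[1][1] = (0)*(-1) + (1)*(-10) = -10
RS =
[       52       -40 ]
[        4       -10 ]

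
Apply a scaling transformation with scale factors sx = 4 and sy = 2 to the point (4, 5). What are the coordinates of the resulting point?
(16, 10)

Scaling matrix:
[[4, 0], [0, 2]]
Result: (4 × 4, 5 × 2) = (16, 10)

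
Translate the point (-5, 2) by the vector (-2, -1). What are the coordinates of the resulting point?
(-7, 1)

Translation by (-2, -1):
x' = -5 + -2 = -7
y' = 2 + -1 = 1
Homogeneous matrix: [[1, 0, -2], [0, 1, -1], [0, 0, 1]]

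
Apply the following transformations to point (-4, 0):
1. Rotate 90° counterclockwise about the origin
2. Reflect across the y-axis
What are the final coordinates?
(0, -4)

Step 1: Rotate 90° → (0, -4)
Step 2: Reflect across the y-axis → (0, -4)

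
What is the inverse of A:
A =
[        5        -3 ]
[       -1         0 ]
det(A) = -3
A⁻¹ =
[        0        -1 ]
[     -1/3      -5/3 ]

For a 2×2 matrix A = [[a, b], [c, d]] with det(A) ≠ 0, A⁻¹ = (1/det(A)) * [[d, -b], [-c, a]].
det(A) = (5)*(0) - (-3)*(-1) = 0 - 3 = -3.
A⁻¹ = (1/-3) * [[0, 3], [1, 5]].
Dividing each entry by -3 and reducing:
A⁻¹ =
[        0        -1 ]
[     -1/3      -5/3 ]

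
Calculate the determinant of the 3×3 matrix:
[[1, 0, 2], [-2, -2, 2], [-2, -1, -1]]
0

Expansion along first row:
det = 1·det([[-2,2],[-1,-1]]) - 0·det([[-2,2],[-2,-1]]) + 2·det([[-2,-2],[-2,-1]])
    = 1·(-2·-1 - 2·-1) - 0·(-2·-1 - 2·-2) + 2·(-2·-1 - -2·-2)
    = 1·4 - 0·6 + 2·-2
    = 4 + 0 + -4 = 0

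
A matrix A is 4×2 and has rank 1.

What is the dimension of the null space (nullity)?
1

The rank-nullity theorem for an m×n matrix states:
rank(A) + nullity(A) = n (the number of columns).
Here n = 2 and rank(A) = 1, so nullity(A) = 2 - 1 = 1.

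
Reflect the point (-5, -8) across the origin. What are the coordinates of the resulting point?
(5, 8)

Reflection across origin: (-5, -8) → (5, 8)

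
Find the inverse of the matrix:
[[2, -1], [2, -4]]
[[2/3, -1/6], [1/3, -1/3]]

For [[a,b],[c,d]], inverse = (1/det)·[[d,-b],[-c,a]]
det = 2·-4 - -1·2 = -6
Inverse = (1/-6)·[[-4, 1], [-2, 2]]
        = [[2/3, -1/6], [1/3, -1/3]]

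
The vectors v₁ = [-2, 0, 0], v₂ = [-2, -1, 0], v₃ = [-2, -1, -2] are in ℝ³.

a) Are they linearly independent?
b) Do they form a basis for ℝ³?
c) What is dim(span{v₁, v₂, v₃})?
Yes independent, yes basis, dim = 3

Stack v₁, v₂, v₃ as rows of a 3×3 matrix.
[[-2, 0, 0]; [-2, -1, 0]; [-2, -1, -2]] is already lower triangular with nonzero diagonal entries (-2, -1, -2), so its determinant is the product of the diagonal entries, det = (-2)·(-1)·(-2) = -4 ≠ 0, and the rows are linearly independent.
Three linearly independent vectors in ℝ³ form a basis for ℝ³, so dim(span{v₁,v₂,v₃}) = 3.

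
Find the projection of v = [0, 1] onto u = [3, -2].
[-6/13, 4/13]

The projection of v onto u is proj_u(v) = ((v·u) / (u·u)) · u.
v·u = (0)*(3) + (1)*(-2) = -2.
u·u = (3)*(3) + (-2)*(-2) = 13.
coefficient = -2 / 13 = -2/13.
proj_u(v) = -2/13 · [3, -2] = [-6/13, 4/13].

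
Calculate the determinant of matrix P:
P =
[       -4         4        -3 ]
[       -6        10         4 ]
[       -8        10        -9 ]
det(P) = 116

Expand along row 0 (cofactor expansion): det(P) = a*(e*i - f*h) - b*(d*i - f*g) + c*(d*h - e*g), where the 3×3 is [[a, b, c], [d, e, f], [g, h, i]].
Minor M_00 = (10)*(-9) - (4)*(10) = -90 - 40 = -130.
Minor M_01 = (-6)*(-9) - (4)*(-8) = 54 + 32 = 86.
Minor M_02 = (-6)*(10) - (10)*(-8) = -60 + 80 = 20.
det(P) = (-4)*(-130) - (4)*(86) + (-3)*(20) = 520 - 344 - 60 = 116.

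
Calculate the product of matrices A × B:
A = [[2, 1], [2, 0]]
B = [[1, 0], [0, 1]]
[[2, 1], [2, 0]]

Matrix multiplication:
C[0][0] = 2×1 + 1×0 = 2
C[0][1] = 2×0 + 1×1 = 1
C[1][0] = 2×1 + 0×0 = 2
C[1][1] = 2×0 + 0×1 = 0
Result: [[2, 1], [2, 0]]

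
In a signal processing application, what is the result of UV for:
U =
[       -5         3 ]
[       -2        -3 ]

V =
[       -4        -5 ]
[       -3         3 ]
UV =
[       11        34 ]
[       17         1 ]

Matrix multiplication: (UV)[i][j] = sum over k of U[i][k] * V[k][j].
  (UV)[0][0] = (-5)*(-4) + (3)*(-3) = 11
  (UV)[0][1] = (-5)*(-5) + (3)*(3) = 34
  (UV)[1][0] = (-2)*(-4) + (-3)*(-3) = 17
  (UV)[1][1] = (-2)*(-5) + (-3)*(3) = 1
UV =
[       11        34 ]
[       17         1 ]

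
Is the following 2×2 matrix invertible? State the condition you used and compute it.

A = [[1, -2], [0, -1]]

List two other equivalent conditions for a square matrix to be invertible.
Yes, invertible; det(A) = -1 ≠ 0. Equivalent conditions: rank(A) = 2; Ax = 0 has only the trivial solution; 0 is not an eigenvalue; the columns of A are linearly independent.

To check invertibility, compute det(A).
The given matrix is triangular, so det(A) equals the product of its diagonal entries = -1 ≠ 0.
Since det(A) ≠ 0, A is invertible.
Equivalent conditions for a square matrix A to be invertible:
- rank(A) = 2 (full rank).
- The homogeneous system Ax = 0 has only the trivial solution x = 0.
- 0 is not an eigenvalue of A.
- The columns (equivalently rows) of A are linearly independent.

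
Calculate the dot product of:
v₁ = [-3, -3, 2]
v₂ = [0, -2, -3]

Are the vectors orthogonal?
0, Yes

The dot product is the sum of products of corresponding components.
v₁·v₂ = (-3)*(0) + (-3)*(-2) + (2)*(-3) = 0 + 6 - 6 = 0.
Two vectors are orthogonal iff their dot product is 0; here the dot product is 0, so the vectors are orthogonal.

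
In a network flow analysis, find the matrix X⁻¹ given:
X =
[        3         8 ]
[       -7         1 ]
det(X) = 59
X⁻¹ =
[     1/59     -8/59 ]
[     7/59      3/59 ]

For a 2×2 matrix X = [[a, b], [c, d]] with det(X) ≠ 0, X⁻¹ = (1/det(X)) * [[d, -b], [-c, a]].
det(X) = (3)*(1) - (8)*(-7) = 3 + 56 = 59.
X⁻¹ = (1/59) * [[1, -8], [7, 3]].
Dividing each entry by 59 and reducing:
X⁻¹ =
[     1/59     -8/59 ]
[     7/59      3/59 ]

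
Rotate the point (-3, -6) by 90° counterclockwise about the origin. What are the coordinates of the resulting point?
(6, -3)

Rotation matrix R(θ) = [[cos θ, -sin θ], [sin θ, cos θ]]; for θ = 90°:
R = [[0, -1], [1, 0]]
Result: R × [-3, -6]ᵀ = [0·-3 + (-1)·-6, 1·-3 + (0)·-6]ᵀ = (6, -3)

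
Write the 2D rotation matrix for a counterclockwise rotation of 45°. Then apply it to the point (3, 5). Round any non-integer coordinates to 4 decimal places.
R = [[√2/2, -√2/2], [√2/2, √2/2]]; R·(3, 5) = (-1.4142, 5.6569)

Rotation matrix formula: R(θ) = [[cos θ, -sin θ], [sin θ, cos θ]]
For θ = 45°:
cos(45°) = √2/2
sin(45°) = √2/2
R = [[√2/2, -√2/2], [√2/2, √2/2]]
Apply to (3, 5): [√2/2·3 + (-√2/2)·5, √2/2·3 + √2/2·5] = (-1.4142, 5.6569)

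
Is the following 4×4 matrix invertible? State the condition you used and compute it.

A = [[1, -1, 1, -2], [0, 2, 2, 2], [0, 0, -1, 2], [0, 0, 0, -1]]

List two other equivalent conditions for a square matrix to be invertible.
Yes, invertible; det(A) = 2 ≠ 0. Equivalent conditions: rank(A) = 4; Ax = 0 has only the trivial solution; 0 is not an eigenvalue; the columns of A are linearly independent.

To check invertibility, compute det(A).
The given matrix is triangular, so det(A) equals the product of its diagonal entries = 2 ≠ 0.
Since det(A) ≠ 0, A is invertible.
Equivalent conditions for a square matrix A to be invertible:
- rank(A) = 4 (full rank).
- The homogeneous system Ax = 0 has only the trivial solution x = 0.
- 0 is not an eigenvalue of A.
- The columns (equivalently rows) of A are linearly independent.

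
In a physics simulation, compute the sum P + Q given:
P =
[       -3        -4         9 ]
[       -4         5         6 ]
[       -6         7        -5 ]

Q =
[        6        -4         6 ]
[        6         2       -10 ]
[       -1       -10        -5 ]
P + Q =
[        3        -8        15 ]
[        2         7        -4 ]
[       -7        -3       -10 ]

Matrix addition is elementwise: (P+Q)[i][j] = P[i][j] + Q[i][j].
  (P+Q)[0][0] = (-3) + (6) = 3
  (P+Q)[0][1] = (-4) + (-4) = -8
  (P+Q)[0][2] = (9) + (6) = 15
  (P+Q)[1][0] = (-4) + (6) = 2
  (P+Q)[1][1] = (5) + (2) = 7
  (P+Q)[1][2] = (6) + (-10) = -4
  (P+Q)[2][0] = (-6) + (-1) = -7
  (P+Q)[2][1] = (7) + (-10) = -3
  (P+Q)[2][2] = (-5) + (-5) = -10
P + Q =
[        3        -8        15 ]
[        2         7        -4 ]
[       -7        -3       -10 ]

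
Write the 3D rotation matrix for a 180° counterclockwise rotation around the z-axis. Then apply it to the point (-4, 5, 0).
R = [[-1, 0, 0], [0, -1, 0], [0, 0, 1]]; R·(-4, 5, 0) = (4, -5, 0)

Rotation matrix for 180° around z-axis:
cos(180°) = -1, sin(180°) = 0
R = [[-1, 0, 0], [0, -1, 0], [0, 0, 1]]
Apply to (-4, 5, 0): R·[-4, 5, 0]ᵀ = (4, -5, 0)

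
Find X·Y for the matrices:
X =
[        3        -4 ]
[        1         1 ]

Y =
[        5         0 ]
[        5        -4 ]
XY =
[       -5        16 ]
[       10        -4 ]

Matrix multiplication: (XY)[i][j] = sum over k of X[i][k] * Y[k][j].
  (XY)[0][0] = (3)*(5) + (-4)*(5) = -5
  (XY)[0][1] = (3)*(0) + (-4)*(-4) = 16
  (XY)[1][0] = (1)*(5) + (1)*(5) = 10
  (XY)[1][1] = (1)*(0) + (1)*(-4) = -4
XY =
[       -5        16 ]
[       10        -4 ]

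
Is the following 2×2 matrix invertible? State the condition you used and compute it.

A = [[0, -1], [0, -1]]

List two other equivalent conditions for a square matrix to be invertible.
No, not invertible; det(A) = 0 (two rows are equal, so the rows are linearly dependent). Equivalent conditions (failing for this A): rank(A) < 2; Ax = 0 has non-trivial solutions; 0 is an eigenvalue; the columns are linearly dependent.

To check invertibility, compute det(A).
In this matrix, row 0 and the last row are identical, so one row is a scalar multiple of another and the rows are linearly dependent.
A matrix with linearly dependent rows has det = 0 and is not invertible.
Equivalent failed conditions:
- rank(A) < 2.
- Ax = 0 has non-trivial solutions.
- 0 is an eigenvalue.
- The columns are linearly dependent.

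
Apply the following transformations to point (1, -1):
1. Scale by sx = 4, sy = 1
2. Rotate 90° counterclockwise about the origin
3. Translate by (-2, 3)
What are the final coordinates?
(-1, 7)

Step 1: Scale → (4, -1)
Step 2: Rotate 90° → (1, 4)
Step 3: Translate → (-1, 7)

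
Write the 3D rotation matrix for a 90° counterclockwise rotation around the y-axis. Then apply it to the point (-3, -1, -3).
R = [[0, 0, 1], [0, 1, 0], [-1, 0, 0]]; R·(-3, -1, -3) = (-3, -1, 3)

Rotation matrix for 90° around y-axis:
cos(90°) = 0, sin(90°) = 1
R = [[0, 0, 1], [0, 1, 0], [-1, 0, 0]]
Apply to (-3, -1, -3): R·[-3, -1, -3]ᵀ = (-3, -1, 3)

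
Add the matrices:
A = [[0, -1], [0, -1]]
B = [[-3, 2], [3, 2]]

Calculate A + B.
[[-3, 1], [3, 1]]

Add corresponding elements:
(0)+(-3)=-3
(-1)+(2)=1
(0)+(3)=3
(-1)+(2)=1
A + B = [[-3, 1], [3, 1]]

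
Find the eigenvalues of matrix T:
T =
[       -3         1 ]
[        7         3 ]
λ = -4, 4

Solve det(T - λI) = 0. For a 2×2 matrix the characteristic equation is λ² - (trace)λ + det = 0.
trace(T) = a + d = -3 + 3 = 0.
det(T) = a*d - b*c = (-3)*(3) - (1)*(7) = -9 - 7 = -16.
Characteristic equation: λ² - (0)λ + (-16) = 0.
Discriminant = (0)² - 4*(-16) = 0 + 64 = 64.
λ = (0 ± √64) / 2 = (0 ± 8) / 2 = -4, 4.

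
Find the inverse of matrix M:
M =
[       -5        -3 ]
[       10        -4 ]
det(M) = 50
M⁻¹ =
[    -2/25      3/50 ]
[     -1/5     -1/10 ]

For a 2×2 matrix M = [[a, b], [c, d]] with det(M) ≠ 0, M⁻¹ = (1/det(M)) * [[d, -b], [-c, a]].
det(M) = (-5)*(-4) - (-3)*(10) = 20 + 30 = 50.
M⁻¹ = (1/50) * [[-4, 3], [-10, -5]].
Dividing each entry by 50 and reducing:
M⁻¹ =
[    -2/25      3/50 ]
[     -1/5     -1/10 ]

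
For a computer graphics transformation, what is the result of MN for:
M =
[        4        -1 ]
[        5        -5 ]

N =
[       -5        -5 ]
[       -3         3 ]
MN =
[      -17       -23 ]
[      -10       -40 ]

Matrix multiplication: (MN)[i][j] = sum over k of M[i][k] * N[k][j].
  (MN)[0][0] = (4)*(-5) + (-1)*(-3) = -17
  (MN)[0][1] = (4)*(-5) + (-1)*(3) = -23
  (MN)[1][0] = (5)*(-5) + (-5)*(-3) = -10
  (MN)[1][1] = (5)*(-5) + (-5)*(3) = -40
MN =
[      -17       -23 ]
[      -10       -40 ]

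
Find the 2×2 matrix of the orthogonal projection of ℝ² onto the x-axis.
[[1, 0], [0, 0]]

The orthogonal projection onto the line spanned by a nonzero vector u = (a, b) has matrix P = (u uᵀ) / (uᵀ u) = (1/(a² + b²)) · [[a², ab], [ab, b²]].
Here u = (1, 0), so a² + b² = 1 + 0 = 1.
P = (1/1) · [[1, 0], [0, 0]] = [[1, 0], [0, 0]].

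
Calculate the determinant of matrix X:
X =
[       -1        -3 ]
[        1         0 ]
det(X) = 3

For a 2×2 matrix [[a, b], [c, d]], det = a*d - b*c.
det(X) = (-1)*(0) - (-3)*(1) = 0 + 3 = 3.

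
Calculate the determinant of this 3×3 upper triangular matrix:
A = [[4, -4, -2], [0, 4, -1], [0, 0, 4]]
64

The determinant of a triangular matrix is the product of its diagonal entries (the off-diagonal entries above the diagonal do not affect it).
det(A) = (4) * (4) * (4) = 64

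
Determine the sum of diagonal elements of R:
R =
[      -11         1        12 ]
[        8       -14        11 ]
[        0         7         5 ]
tr(R) = -11 - 14 + 5 = -20

The trace of a square matrix is the sum of its diagonal entries.
Diagonal entries of R: R[0][0] = -11, R[1][1] = -14, R[2][2] = 5.
tr(R) = -11 - 14 + 5 = -20.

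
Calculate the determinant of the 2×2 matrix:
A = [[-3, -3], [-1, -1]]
0

For A = [[a, b], [c, d]], det(A) = a*d - b*c.
det(A) = (-3)*(-1) - (-3)*(-1) = 3 - 3 = 0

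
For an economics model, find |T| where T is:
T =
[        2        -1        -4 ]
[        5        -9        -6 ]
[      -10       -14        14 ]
det(T) = 230

Expand along row 0 (cofactor expansion): det(T) = a*(e*i - f*h) - b*(d*i - f*g) + c*(d*h - e*g), where the 3×3 is [[a, b, c], [d, e, f], [g, h, i]].
Minor M_00 = (-9)*(14) - (-6)*(-14) = -126 - 84 = -210.
Minor M_01 = (5)*(14) - (-6)*(-10) = 70 - 60 = 10.
Minor M_02 = (5)*(-14) - (-9)*(-10) = -70 - 90 = -160.
det(T) = (2)*(-210) - (-1)*(10) + (-4)*(-160) = -420 + 10 + 640 = 230.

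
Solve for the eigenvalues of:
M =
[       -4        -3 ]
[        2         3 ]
λ = -3, 2

Solve det(M - λI) = 0. For a 2×2 matrix the characteristic equation is λ² - (trace)λ + det = 0.
trace(M) = a + d = -4 + 3 = -1.
det(M) = a*d - b*c = (-4)*(3) - (-3)*(2) = -12 + 6 = -6.
Characteristic equation: λ² - (-1)λ + (-6) = 0.
Discriminant = (-1)² - 4*(-6) = 1 + 24 = 25.
λ = (-1 ± √25) / 2 = (-1 ± 5) / 2 = -3, 2.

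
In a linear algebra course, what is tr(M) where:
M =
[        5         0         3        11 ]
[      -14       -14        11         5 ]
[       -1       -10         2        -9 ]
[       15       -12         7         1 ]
tr(M) = 5 - 14 + 2 + 1 = -6

The trace of a square matrix is the sum of its diagonal entries.
Diagonal entries of M: M[0][0] = 5, M[1][1] = -14, M[2][2] = 2, M[3][3] = 1.
tr(M) = 5 - 14 + 2 + 1 = -6.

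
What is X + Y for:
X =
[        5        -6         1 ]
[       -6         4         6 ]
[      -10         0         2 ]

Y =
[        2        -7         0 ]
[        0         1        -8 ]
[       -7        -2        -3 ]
X + Y =
[        7       -13         1 ]
[       -6         5        -2 ]
[      -17        -2        -1 ]

Matrix addition is elementwise: (X+Y)[i][j] = X[i][j] + Y[i][j].
  (X+Y)[0][0] = (5) + (2) = 7
  (X+Y)[0][1] = (-6) + (-7) = -13
  (X+Y)[0][2] = (1) + (0) = 1
  (X+Y)[1][0] = (-6) + (0) = -6
  (X+Y)[1][1] = (4) + (1) = 5
  (X+Y)[1][2] = (6) + (-8) = -2
  (X+Y)[2][0] = (-10) + (-7) = -17
  (X+Y)[2][1] = (0) + (-2) = -2
  (X+Y)[2][2] = (2) + (-3) = -1
X + Y =
[        7       -13         1 ]
[       -6         5        -2 ]
[      -17        -2        -1 ]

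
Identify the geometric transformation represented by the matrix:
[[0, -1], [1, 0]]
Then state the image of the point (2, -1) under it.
rotation by 90° counterclockwise; image of (2, -1) is (1, 2)

This matches the form [[cos θ, -sin θ], [sin θ, cos θ]] of a rotation matrix; reading off cos θ and sin θ gives the angle.
The matrix [[0, -1], [1, 0]] represents: rotation by 90° counterclockwise.
Applying it to (2, -1): [0·2 + -1·-1, 1·2 + 0·-1] = (1, 2).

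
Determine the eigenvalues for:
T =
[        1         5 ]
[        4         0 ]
λ = -4, 5

Solve det(T - λI) = 0. For a 2×2 matrix the characteristic equation is λ² - (trace)λ + det = 0.
trace(T) = a + d = 1 + 0 = 1.
det(T) = a*d - b*c = (1)*(0) - (5)*(4) = 0 - 20 = -20.
Characteristic equation: λ² - (1)λ + (-20) = 0.
Discriminant = (1)² - 4*(-20) = 1 + 80 = 81.
λ = (1 ± √81) / 2 = (1 ± 9) / 2 = -4, 5.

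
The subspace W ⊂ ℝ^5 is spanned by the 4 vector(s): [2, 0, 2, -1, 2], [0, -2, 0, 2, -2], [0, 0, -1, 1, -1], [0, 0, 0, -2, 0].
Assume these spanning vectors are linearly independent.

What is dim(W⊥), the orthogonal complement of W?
dim(W⊥) = 1

For any subspace W of ℝ^n, dim(W) + dim(W⊥) = n (the whole-space dimension).
Here the given 4 vectors are linearly independent, so dim(W) = 4.
Thus dim(W⊥) = n - dim(W) = 5 - 4 = 1.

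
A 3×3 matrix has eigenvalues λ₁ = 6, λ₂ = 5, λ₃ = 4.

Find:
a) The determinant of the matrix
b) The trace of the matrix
det = 120, trace = 15

Two standard eigenvalue identities:
- det(A) equals the product of the eigenvalues (counted with multiplicity).
- trace(A) equals the sum of the eigenvalues.
det(A) = (6)*(5)*(4) = 120.
trace(A) = 6 + 5 + 4 = 15.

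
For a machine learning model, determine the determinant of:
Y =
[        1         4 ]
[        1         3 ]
det(Y) = -1

For a 2×2 matrix [[a, b], [c, d]], det = a*d - b*c.
det(Y) = (1)*(3) - (4)*(1) = 3 - 4 = -1.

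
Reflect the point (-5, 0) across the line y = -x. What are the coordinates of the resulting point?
(0, 5)

Reflection across line y = -x: (-5, 0) → (0, 5)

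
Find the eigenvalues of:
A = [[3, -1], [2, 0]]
λ = 1, 2

Solve det(A - λI) = 0. For a 2×2 matrix this is λ² - (trace)λ + det = 0.
trace(A) = 3 + 0 = 3.
det(A) = (3)*(0) - (-1)*(2) = 0 + 2 = 2.
Characteristic equation: λ² - (3)λ + (2) = 0.
Discriminant: (3)² - 4*(2) = 9 - 8 = 1.
Roots: λ = (3 ± √1) / 2 = 1, 2.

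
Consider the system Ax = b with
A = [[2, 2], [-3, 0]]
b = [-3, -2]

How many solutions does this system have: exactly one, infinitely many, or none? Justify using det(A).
Exactly one solution

Compute det(A) = (2)*(0) - (2)*(-3) = 6.
Because det(A) ≠ 0, A is invertible and Ax = b has a unique solution for every b (here x = A⁻¹ b).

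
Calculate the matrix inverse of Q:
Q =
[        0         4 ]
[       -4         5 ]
det(Q) = 16
Q⁻¹ =
[     5/16      -1/4 ]
[      1/4         0 ]

For a 2×2 matrix Q = [[a, b], [c, d]] with det(Q) ≠ 0, Q⁻¹ = (1/det(Q)) * [[d, -b], [-c, a]].
det(Q) = (0)*(5) - (4)*(-4) = 0 + 16 = 16.
Q⁻¹ = (1/16) * [[5, -4], [4, 0]].
Dividing each entry by 16 and reducing:
Q⁻¹ =
[     5/16      -1/4 ]
[      1/4         0 ]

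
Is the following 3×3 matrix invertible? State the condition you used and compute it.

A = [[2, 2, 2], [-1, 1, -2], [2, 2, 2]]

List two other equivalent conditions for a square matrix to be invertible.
No, not invertible; det(A) = 0 (two rows are equal, so the rows are linearly dependent). Equivalent conditions (failing for this A): rank(A) < 3; Ax = 0 has non-trivial solutions; 0 is an eigenvalue; the columns are linearly dependent.

To check invertibility, compute det(A).
In this matrix, row 0 and the last row are identical, so one row is a scalar multiple of another and the rows are linearly dependent.
A matrix with linearly dependent rows has det = 0 and is not invertible.
Equivalent failed conditions:
- rank(A) < 3.
- Ax = 0 has non-trivial solutions.
- 0 is an eigenvalue.
- The columns are linearly dependent.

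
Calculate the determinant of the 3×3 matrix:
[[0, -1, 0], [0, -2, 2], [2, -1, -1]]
-4

Expansion along first row:
det = 0·det([[-2,2],[-1,-1]]) - -1·det([[0,2],[2,-1]]) + 0·det([[0,-2],[2,-1]])
    = 0·(-2·-1 - 2·-1) - -1·(0·-1 - 2·2) + 0·(0·-1 - -2·2)
    = 0·4 - -1·-4 + 0·4
    = 0 + -4 + 0 = -4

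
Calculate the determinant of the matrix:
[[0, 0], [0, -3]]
0

For a 2×2 matrix [[a, b], [c, d]], det = ad - bc
det = (0)(-3) - (0)(0) = 0 - 0 = 0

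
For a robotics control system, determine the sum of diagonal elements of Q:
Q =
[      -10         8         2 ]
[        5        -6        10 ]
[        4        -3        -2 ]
tr(Q) = -10 - 6 - 2 = -18

The trace of a square matrix is the sum of its diagonal entries.
Diagonal entries of Q: Q[0][0] = -10, Q[1][1] = -6, Q[2][2] = -2.
tr(Q) = -10 - 6 - 2 = -18.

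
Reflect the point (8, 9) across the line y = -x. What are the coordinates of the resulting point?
(-9, -8)

Reflection across line y = -x: (8, 9) → (-9, -8)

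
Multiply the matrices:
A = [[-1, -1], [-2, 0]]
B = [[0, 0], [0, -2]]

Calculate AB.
[[0, 2], [0, 0]]

Each entry (i,j) of AB = sum over k of A[i][k]*B[k][j].
(AB)[0][0] = (-1)*(0) + (-1)*(0) = 0
(AB)[0][1] = (-1)*(0) + (-1)*(-2) = 2
(AB)[1][0] = (-2)*(0) + (0)*(0) = 0
(AB)[1][1] = (-2)*(0) + (0)*(-2) = 0
AB = [[0, 2], [0, 0]]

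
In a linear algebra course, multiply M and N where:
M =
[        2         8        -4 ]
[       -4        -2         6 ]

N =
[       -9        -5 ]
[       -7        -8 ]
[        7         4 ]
MN =
[     -102       -90 ]
[       92        60 ]

Matrix multiplication: (MN)[i][j] = sum over k of M[i][k] * N[k][j].
  (MN)[0][0] = (2)*(-9) + (8)*(-7) + (-4)*(7) = -102
  (MN)[0][1] = (2)*(-5) + (8)*(-8) + (-4)*(4) = -90
  (MN)[1][0] = (-4)*(-9) + (-2)*(-7) + (6)*(7) = 92
  (MN)[1][1] = (-4)*(-5) + (-2)*(-8) + (6)*(4) = 60
MN =
[     -102       -90 ]
[       92        60 ]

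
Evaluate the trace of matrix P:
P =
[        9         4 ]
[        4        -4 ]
tr(P) = 9 - 4 = 5

The trace of a square matrix is the sum of its diagonal entries.
Diagonal entries of P: P[0][0] = 9, P[1][1] = -4.
tr(P) = 9 - 4 = 5.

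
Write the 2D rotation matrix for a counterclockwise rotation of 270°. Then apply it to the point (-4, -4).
R = [[0, 1], [-1, 0]]; R·(-4, -4) = (-4, 4)

Rotation matrix formula: R(θ) = [[cos θ, -sin θ], [sin θ, cos θ]]
For θ = 270°:
cos(270°) = 0
sin(270°) = -1
R = [[0, 1], [-1, 0]]
Apply to (-4, -4): [0·-4 + (1)·-4, -1·-4 + 0·-4] = (-4, 4)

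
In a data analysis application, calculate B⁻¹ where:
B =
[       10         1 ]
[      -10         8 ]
det(B) = 90
B⁻¹ =
[     4/45     -1/90 ]
[      1/9       1/9 ]

For a 2×2 matrix B = [[a, b], [c, d]] with det(B) ≠ 0, B⁻¹ = (1/det(B)) * [[d, -b], [-c, a]].
det(B) = (10)*(8) - (1)*(-10) = 80 + 10 = 90.
B⁻¹ = (1/90) * [[8, -1], [10, 10]].
Dividing each entry by 90 and reducing:
B⁻¹ =
[     4/45     -1/90 ]
[      1/9       1/9 ]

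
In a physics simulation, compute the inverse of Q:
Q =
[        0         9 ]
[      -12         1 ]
det(Q) = 108
Q⁻¹ =
[    1/108     -1/12 ]
[      1/9         0 ]

For a 2×2 matrix Q = [[a, b], [c, d]] with det(Q) ≠ 0, Q⁻¹ = (1/det(Q)) * [[d, -b], [-c, a]].
det(Q) = (0)*(1) - (9)*(-12) = 0 + 108 = 108.
Q⁻¹ = (1/108) * [[1, -9], [12, 0]].
Dividing each entry by 108 and reducing:
Q⁻¹ =
[    1/108     -1/12 ]
[      1/9         0 ]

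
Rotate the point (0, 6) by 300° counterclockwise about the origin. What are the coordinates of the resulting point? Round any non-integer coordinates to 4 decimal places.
(5.1962, 3.0000)

Rotation matrix R(θ) = [[cos θ, -sin θ], [sin θ, cos θ]]; for θ = 300°:
R = [[1/2, √3/2], [-√3/2, 1/2]]
Result: R × [0, 6]ᵀ = [1/2·0 + (√3/2)·6, -√3/2·0 + (1/2)·6]ᵀ = (5.1962, 3.0000)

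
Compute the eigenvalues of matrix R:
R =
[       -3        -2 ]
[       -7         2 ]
λ = -5, 4

Solve det(R - λI) = 0. For a 2×2 matrix the characteristic equation is λ² - (trace)λ + det = 0.
trace(R) = a + d = -3 + 2 = -1.
det(R) = a*d - b*c = (-3)*(2) - (-2)*(-7) = -6 - 14 = -20.
Characteristic equation: λ² - (-1)λ + (-20) = 0.
Discriminant = (-1)² - 4*(-20) = 1 + 80 = 81.
λ = (-1 ± √81) / 2 = (-1 ± 9) / 2 = -5, 4.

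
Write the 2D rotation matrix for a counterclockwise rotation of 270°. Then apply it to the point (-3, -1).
R = [[0, 1], [-1, 0]]; R·(-3, -1) = (-1, 3)

Rotation matrix formula: R(θ) = [[cos θ, -sin θ], [sin θ, cos θ]]
For θ = 270°:
cos(270°) = 0
sin(270°) = -1
R = [[0, 1], [-1, 0]]
Apply to (-3, -1): [0·-3 + (1)·-1, -1·-3 + 0·-1] = (-1, 3)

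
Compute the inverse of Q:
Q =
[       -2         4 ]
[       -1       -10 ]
det(Q) = 24
Q⁻¹ =
[    -5/12      -1/6 ]
[     1/24     -1/12 ]

For a 2×2 matrix Q = [[a, b], [c, d]] with det(Q) ≠ 0, Q⁻¹ = (1/det(Q)) * [[d, -b], [-c, a]].
det(Q) = (-2)*(-10) - (4)*(-1) = 20 + 4 = 24.
Q⁻¹ = (1/24) * [[-10, -4], [1, -2]].
Dividing each entry by 24 and reducing:
Q⁻¹ =
[    -5/12      -1/6 ]
[     1/24     -1/12 ]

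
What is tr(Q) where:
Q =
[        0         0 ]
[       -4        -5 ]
tr(Q) = 0 - 5 = -5

The trace of a square matrix is the sum of its diagonal entries.
Diagonal entries of Q: Q[0][0] = 0, Q[1][1] = -5.
tr(Q) = 0 - 5 = -5.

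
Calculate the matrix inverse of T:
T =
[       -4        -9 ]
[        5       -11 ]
det(T) = 89
T⁻¹ =
[   -11/89      9/89 ]
[    -5/89     -4/89 ]

For a 2×2 matrix T = [[a, b], [c, d]] with det(T) ≠ 0, T⁻¹ = (1/det(T)) * [[d, -b], [-c, a]].
det(T) = (-4)*(-11) - (-9)*(5) = 44 + 45 = 89.
T⁻¹ = (1/89) * [[-11, 9], [-5, -4]].
Dividing each entry by 89 and reducing:
T⁻¹ =
[   -11/89      9/89 ]
[    -5/89     -4/89 ]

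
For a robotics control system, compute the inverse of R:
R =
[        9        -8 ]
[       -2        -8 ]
det(R) = -88
R⁻¹ =
[     1/11     -1/11 ]
[    -1/44     -9/88 ]

For a 2×2 matrix R = [[a, b], [c, d]] with det(R) ≠ 0, R⁻¹ = (1/det(R)) * [[d, -b], [-c, a]].
det(R) = (9)*(-8) - (-8)*(-2) = -72 - 16 = -88.
R⁻¹ = (1/-88) * [[-8, 8], [2, 9]].
Dividing each entry by -88 and reducing:
R⁻¹ =
[     1/11     -1/11 ]
[    -1/44     -9/88 ]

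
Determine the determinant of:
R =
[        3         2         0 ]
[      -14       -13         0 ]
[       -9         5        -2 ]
det(R) = 22

Expand along row 0 (cofactor expansion): det(R) = a*(e*i - f*h) - b*(d*i - f*g) + c*(d*h - e*g), where the 3×3 is [[a, b, c], [d, e, f], [g, h, i]].
Minor M_00 = (-13)*(-2) - (0)*(5) = 26 - 0 = 26.
Minor M_01 = (-14)*(-2) - (0)*(-9) = 28 - 0 = 28.
Minor M_02 = (-14)*(5) - (-13)*(-9) = -70 - 117 = -187.
det(R) = (3)*(26) - (2)*(28) + (0)*(-187) = 78 - 56 + 0 = 22.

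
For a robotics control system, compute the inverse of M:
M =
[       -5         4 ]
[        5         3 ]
det(M) = -35
M⁻¹ =
[    -3/35      4/35 ]
[      1/7       1/7 ]

For a 2×2 matrix M = [[a, b], [c, d]] with det(M) ≠ 0, M⁻¹ = (1/det(M)) * [[d, -b], [-c, a]].
det(M) = (-5)*(3) - (4)*(5) = -15 - 20 = -35.
M⁻¹ = (1/-35) * [[3, -4], [-5, -5]].
Dividing each entry by -35 and reducing:
M⁻¹ =
[    -3/35      4/35 ]
[      1/7       1/7 ]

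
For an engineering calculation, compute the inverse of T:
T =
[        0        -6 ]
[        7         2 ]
det(T) = 42
T⁻¹ =
[     1/21       1/7 ]
[     -1/6         0 ]

For a 2×2 matrix T = [[a, b], [c, d]] with det(T) ≠ 0, T⁻¹ = (1/det(T)) * [[d, -b], [-c, a]].
det(T) = (0)*(2) - (-6)*(7) = 0 + 42 = 42.
T⁻¹ = (1/42) * [[2, 6], [-7, 0]].
Dividing each entry by 42 and reducing:
T⁻¹ =
[     1/21       1/7 ]
[     -1/6         0 ]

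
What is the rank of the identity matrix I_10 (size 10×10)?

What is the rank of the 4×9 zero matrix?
rank(I_10) = 10, rank(0) = 0

The identity I_10 has 10 columns that are the standard basis vectors e_1, …, e_10. These are linearly independent, so all 10 columns are pivots and rank(I_10) = 10.
The 4×9 zero matrix has every entry zero, so every row is the zero row and there are no pivots; rank(0) = 0.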